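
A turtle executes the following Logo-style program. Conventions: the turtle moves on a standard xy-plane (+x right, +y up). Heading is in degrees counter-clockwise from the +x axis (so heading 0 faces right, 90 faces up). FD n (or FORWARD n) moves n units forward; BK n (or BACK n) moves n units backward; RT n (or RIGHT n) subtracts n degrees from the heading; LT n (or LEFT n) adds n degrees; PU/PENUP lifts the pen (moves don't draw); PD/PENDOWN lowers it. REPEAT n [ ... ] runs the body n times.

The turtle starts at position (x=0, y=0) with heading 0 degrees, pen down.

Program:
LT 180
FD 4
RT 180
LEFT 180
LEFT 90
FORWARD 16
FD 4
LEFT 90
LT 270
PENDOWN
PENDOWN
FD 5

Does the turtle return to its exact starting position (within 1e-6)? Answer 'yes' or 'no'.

Executing turtle program step by step:
Start: pos=(0,0), heading=0, pen down
LT 180: heading 0 -> 180
FD 4: (0,0) -> (-4,0) [heading=180, draw]
RT 180: heading 180 -> 0
LT 180: heading 0 -> 180
LT 90: heading 180 -> 270
FD 16: (-4,0) -> (-4,-16) [heading=270, draw]
FD 4: (-4,-16) -> (-4,-20) [heading=270, draw]
LT 90: heading 270 -> 0
LT 270: heading 0 -> 270
PD: pen down
PD: pen down
FD 5: (-4,-20) -> (-4,-25) [heading=270, draw]
Final: pos=(-4,-25), heading=270, 4 segment(s) drawn

Start position: (0, 0)
Final position: (-4, -25)
Distance = 25.318; >= 1e-6 -> NOT closed

Answer: no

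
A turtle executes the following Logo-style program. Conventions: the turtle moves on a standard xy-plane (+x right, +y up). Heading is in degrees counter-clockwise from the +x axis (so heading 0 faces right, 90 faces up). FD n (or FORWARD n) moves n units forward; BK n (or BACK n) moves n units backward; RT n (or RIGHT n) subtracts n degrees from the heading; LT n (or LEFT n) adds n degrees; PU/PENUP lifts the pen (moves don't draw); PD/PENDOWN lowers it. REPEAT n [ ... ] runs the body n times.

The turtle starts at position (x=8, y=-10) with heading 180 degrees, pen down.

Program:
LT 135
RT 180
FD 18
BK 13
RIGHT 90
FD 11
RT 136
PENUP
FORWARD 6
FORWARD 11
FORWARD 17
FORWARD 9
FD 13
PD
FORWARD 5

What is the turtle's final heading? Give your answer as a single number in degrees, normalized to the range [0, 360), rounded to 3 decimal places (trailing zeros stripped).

Executing turtle program step by step:
Start: pos=(8,-10), heading=180, pen down
LT 135: heading 180 -> 315
RT 180: heading 315 -> 135
FD 18: (8,-10) -> (-4.728,2.728) [heading=135, draw]
BK 13: (-4.728,2.728) -> (4.464,-6.464) [heading=135, draw]
RT 90: heading 135 -> 45
FD 11: (4.464,-6.464) -> (12.243,1.314) [heading=45, draw]
RT 136: heading 45 -> 269
PU: pen up
FD 6: (12.243,1.314) -> (12.138,-4.685) [heading=269, move]
FD 11: (12.138,-4.685) -> (11.946,-15.684) [heading=269, move]
FD 17: (11.946,-15.684) -> (11.649,-32.681) [heading=269, move]
FD 9: (11.649,-32.681) -> (11.492,-41.68) [heading=269, move]
FD 13: (11.492,-41.68) -> (11.265,-54.678) [heading=269, move]
PD: pen down
FD 5: (11.265,-54.678) -> (11.178,-59.677) [heading=269, draw]
Final: pos=(11.178,-59.677), heading=269, 4 segment(s) drawn

Answer: 269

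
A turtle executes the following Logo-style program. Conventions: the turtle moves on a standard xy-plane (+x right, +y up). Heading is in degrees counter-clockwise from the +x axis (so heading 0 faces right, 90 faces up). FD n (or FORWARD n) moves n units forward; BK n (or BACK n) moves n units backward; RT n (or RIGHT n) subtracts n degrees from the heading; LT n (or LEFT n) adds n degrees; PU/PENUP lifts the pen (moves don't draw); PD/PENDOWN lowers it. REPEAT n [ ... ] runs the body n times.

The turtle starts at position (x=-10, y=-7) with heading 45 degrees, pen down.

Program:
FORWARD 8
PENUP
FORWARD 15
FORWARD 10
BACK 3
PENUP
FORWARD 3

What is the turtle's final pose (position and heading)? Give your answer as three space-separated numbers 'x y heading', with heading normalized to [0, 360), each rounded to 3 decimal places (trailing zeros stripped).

Answer: 13.335 16.335 45

Derivation:
Executing turtle program step by step:
Start: pos=(-10,-7), heading=45, pen down
FD 8: (-10,-7) -> (-4.343,-1.343) [heading=45, draw]
PU: pen up
FD 15: (-4.343,-1.343) -> (6.263,9.263) [heading=45, move]
FD 10: (6.263,9.263) -> (13.335,16.335) [heading=45, move]
BK 3: (13.335,16.335) -> (11.213,14.213) [heading=45, move]
PU: pen up
FD 3: (11.213,14.213) -> (13.335,16.335) [heading=45, move]
Final: pos=(13.335,16.335), heading=45, 1 segment(s) drawn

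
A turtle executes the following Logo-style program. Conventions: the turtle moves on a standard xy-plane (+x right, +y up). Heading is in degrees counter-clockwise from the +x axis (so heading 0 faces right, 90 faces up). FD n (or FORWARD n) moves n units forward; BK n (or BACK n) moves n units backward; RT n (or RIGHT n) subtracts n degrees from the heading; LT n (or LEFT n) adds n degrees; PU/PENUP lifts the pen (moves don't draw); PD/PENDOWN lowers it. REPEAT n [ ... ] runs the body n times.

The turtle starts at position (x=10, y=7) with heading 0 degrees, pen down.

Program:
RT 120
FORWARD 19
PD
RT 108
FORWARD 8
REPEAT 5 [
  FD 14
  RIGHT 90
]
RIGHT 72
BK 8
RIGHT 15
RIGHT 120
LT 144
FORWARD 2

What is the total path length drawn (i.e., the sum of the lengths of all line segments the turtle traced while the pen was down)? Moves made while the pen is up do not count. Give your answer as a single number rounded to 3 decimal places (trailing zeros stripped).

Executing turtle program step by step:
Start: pos=(10,7), heading=0, pen down
RT 120: heading 0 -> 240
FD 19: (10,7) -> (0.5,-9.454) [heading=240, draw]
PD: pen down
RT 108: heading 240 -> 132
FD 8: (0.5,-9.454) -> (-4.853,-3.509) [heading=132, draw]
REPEAT 5 [
  -- iteration 1/5 --
  FD 14: (-4.853,-3.509) -> (-14.221,6.895) [heading=132, draw]
  RT 90: heading 132 -> 42
  -- iteration 2/5 --
  FD 14: (-14.221,6.895) -> (-3.817,16.263) [heading=42, draw]
  RT 90: heading 42 -> 312
  -- iteration 3/5 --
  FD 14: (-3.817,16.263) -> (5.551,5.859) [heading=312, draw]
  RT 90: heading 312 -> 222
  -- iteration 4/5 --
  FD 14: (5.551,5.859) -> (-4.853,-3.509) [heading=222, draw]
  RT 90: heading 222 -> 132
  -- iteration 5/5 --
  FD 14: (-4.853,-3.509) -> (-14.221,6.895) [heading=132, draw]
  RT 90: heading 132 -> 42
]
RT 72: heading 42 -> 330
BK 8: (-14.221,6.895) -> (-21.149,10.895) [heading=330, draw]
RT 15: heading 330 -> 315
RT 120: heading 315 -> 195
LT 144: heading 195 -> 339
FD 2: (-21.149,10.895) -> (-19.282,10.178) [heading=339, draw]
Final: pos=(-19.282,10.178), heading=339, 9 segment(s) drawn

Segment lengths:
  seg 1: (10,7) -> (0.5,-9.454), length = 19
  seg 2: (0.5,-9.454) -> (-4.853,-3.509), length = 8
  seg 3: (-4.853,-3.509) -> (-14.221,6.895), length = 14
  seg 4: (-14.221,6.895) -> (-3.817,16.263), length = 14
  seg 5: (-3.817,16.263) -> (5.551,5.859), length = 14
  seg 6: (5.551,5.859) -> (-4.853,-3.509), length = 14
  seg 7: (-4.853,-3.509) -> (-14.221,6.895), length = 14
  seg 8: (-14.221,6.895) -> (-21.149,10.895), length = 8
  seg 9: (-21.149,10.895) -> (-19.282,10.178), length = 2
Total = 107

Answer: 107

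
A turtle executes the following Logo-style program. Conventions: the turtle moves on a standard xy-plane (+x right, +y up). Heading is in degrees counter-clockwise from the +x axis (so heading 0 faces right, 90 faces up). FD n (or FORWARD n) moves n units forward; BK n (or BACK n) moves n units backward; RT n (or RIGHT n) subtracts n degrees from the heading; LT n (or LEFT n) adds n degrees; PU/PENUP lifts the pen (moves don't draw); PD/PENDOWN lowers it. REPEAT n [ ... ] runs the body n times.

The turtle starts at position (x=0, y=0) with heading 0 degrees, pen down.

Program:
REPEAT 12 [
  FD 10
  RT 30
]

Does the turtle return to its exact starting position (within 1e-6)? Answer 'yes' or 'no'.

Answer: yes

Derivation:
Executing turtle program step by step:
Start: pos=(0,0), heading=0, pen down
REPEAT 12 [
  -- iteration 1/12 --
  FD 10: (0,0) -> (10,0) [heading=0, draw]
  RT 30: heading 0 -> 330
  -- iteration 2/12 --
  FD 10: (10,0) -> (18.66,-5) [heading=330, draw]
  RT 30: heading 330 -> 300
  -- iteration 3/12 --
  FD 10: (18.66,-5) -> (23.66,-13.66) [heading=300, draw]
  RT 30: heading 300 -> 270
  -- iteration 4/12 --
  FD 10: (23.66,-13.66) -> (23.66,-23.66) [heading=270, draw]
  RT 30: heading 270 -> 240
  -- iteration 5/12 --
  FD 10: (23.66,-23.66) -> (18.66,-32.321) [heading=240, draw]
  RT 30: heading 240 -> 210
  -- iteration 6/12 --
  FD 10: (18.66,-32.321) -> (10,-37.321) [heading=210, draw]
  RT 30: heading 210 -> 180
  -- iteration 7/12 --
  FD 10: (10,-37.321) -> (0,-37.321) [heading=180, draw]
  RT 30: heading 180 -> 150
  -- iteration 8/12 --
  FD 10: (0,-37.321) -> (-8.66,-32.321) [heading=150, draw]
  RT 30: heading 150 -> 120
  -- iteration 9/12 --
  FD 10: (-8.66,-32.321) -> (-13.66,-23.66) [heading=120, draw]
  RT 30: heading 120 -> 90
  -- iteration 10/12 --
  FD 10: (-13.66,-23.66) -> (-13.66,-13.66) [heading=90, draw]
  RT 30: heading 90 -> 60
  -- iteration 11/12 --
  FD 10: (-13.66,-13.66) -> (-8.66,-5) [heading=60, draw]
  RT 30: heading 60 -> 30
  -- iteration 12/12 --
  FD 10: (-8.66,-5) -> (0,0) [heading=30, draw]
  RT 30: heading 30 -> 0
]
Final: pos=(0,0), heading=0, 12 segment(s) drawn

Start position: (0, 0)
Final position: (0, 0)
Distance = 0; < 1e-6 -> CLOSED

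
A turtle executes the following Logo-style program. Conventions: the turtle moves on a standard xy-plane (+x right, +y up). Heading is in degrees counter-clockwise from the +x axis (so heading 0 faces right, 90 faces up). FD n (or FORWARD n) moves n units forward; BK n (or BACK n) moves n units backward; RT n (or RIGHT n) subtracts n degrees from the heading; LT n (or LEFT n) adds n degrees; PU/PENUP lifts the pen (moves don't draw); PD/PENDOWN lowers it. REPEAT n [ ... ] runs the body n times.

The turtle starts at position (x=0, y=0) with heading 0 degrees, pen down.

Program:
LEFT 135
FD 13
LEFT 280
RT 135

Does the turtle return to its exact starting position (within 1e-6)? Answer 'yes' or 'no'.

Answer: no

Derivation:
Executing turtle program step by step:
Start: pos=(0,0), heading=0, pen down
LT 135: heading 0 -> 135
FD 13: (0,0) -> (-9.192,9.192) [heading=135, draw]
LT 280: heading 135 -> 55
RT 135: heading 55 -> 280
Final: pos=(-9.192,9.192), heading=280, 1 segment(s) drawn

Start position: (0, 0)
Final position: (-9.192, 9.192)
Distance = 13; >= 1e-6 -> NOT closed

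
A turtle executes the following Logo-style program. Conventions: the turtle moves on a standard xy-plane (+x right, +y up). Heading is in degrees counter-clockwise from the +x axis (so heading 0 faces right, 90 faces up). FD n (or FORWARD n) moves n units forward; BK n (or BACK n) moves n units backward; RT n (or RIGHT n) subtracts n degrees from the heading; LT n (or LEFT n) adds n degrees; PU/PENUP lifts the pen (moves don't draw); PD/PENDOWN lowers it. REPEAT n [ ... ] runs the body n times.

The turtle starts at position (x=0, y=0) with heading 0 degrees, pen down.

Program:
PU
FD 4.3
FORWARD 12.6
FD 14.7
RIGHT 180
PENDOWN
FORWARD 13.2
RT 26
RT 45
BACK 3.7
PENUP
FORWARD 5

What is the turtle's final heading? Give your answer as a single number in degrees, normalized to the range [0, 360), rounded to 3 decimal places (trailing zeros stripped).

Executing turtle program step by step:
Start: pos=(0,0), heading=0, pen down
PU: pen up
FD 4.3: (0,0) -> (4.3,0) [heading=0, move]
FD 12.6: (4.3,0) -> (16.9,0) [heading=0, move]
FD 14.7: (16.9,0) -> (31.6,0) [heading=0, move]
RT 180: heading 0 -> 180
PD: pen down
FD 13.2: (31.6,0) -> (18.4,0) [heading=180, draw]
RT 26: heading 180 -> 154
RT 45: heading 154 -> 109
BK 3.7: (18.4,0) -> (19.605,-3.498) [heading=109, draw]
PU: pen up
FD 5: (19.605,-3.498) -> (17.977,1.229) [heading=109, move]
Final: pos=(17.977,1.229), heading=109, 2 segment(s) drawn

Answer: 109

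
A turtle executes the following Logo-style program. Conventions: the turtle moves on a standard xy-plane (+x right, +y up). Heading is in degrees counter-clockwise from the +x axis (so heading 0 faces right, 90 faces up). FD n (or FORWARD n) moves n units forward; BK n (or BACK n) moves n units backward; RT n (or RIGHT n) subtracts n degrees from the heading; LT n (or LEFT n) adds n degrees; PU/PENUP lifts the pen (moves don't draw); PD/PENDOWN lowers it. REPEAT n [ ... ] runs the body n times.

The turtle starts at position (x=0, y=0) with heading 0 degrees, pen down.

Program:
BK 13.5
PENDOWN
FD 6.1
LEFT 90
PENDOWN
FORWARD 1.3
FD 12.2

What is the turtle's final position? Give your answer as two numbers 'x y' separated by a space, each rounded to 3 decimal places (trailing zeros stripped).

Executing turtle program step by step:
Start: pos=(0,0), heading=0, pen down
BK 13.5: (0,0) -> (-13.5,0) [heading=0, draw]
PD: pen down
FD 6.1: (-13.5,0) -> (-7.4,0) [heading=0, draw]
LT 90: heading 0 -> 90
PD: pen down
FD 1.3: (-7.4,0) -> (-7.4,1.3) [heading=90, draw]
FD 12.2: (-7.4,1.3) -> (-7.4,13.5) [heading=90, draw]
Final: pos=(-7.4,13.5), heading=90, 4 segment(s) drawn

Answer: -7.4 13.5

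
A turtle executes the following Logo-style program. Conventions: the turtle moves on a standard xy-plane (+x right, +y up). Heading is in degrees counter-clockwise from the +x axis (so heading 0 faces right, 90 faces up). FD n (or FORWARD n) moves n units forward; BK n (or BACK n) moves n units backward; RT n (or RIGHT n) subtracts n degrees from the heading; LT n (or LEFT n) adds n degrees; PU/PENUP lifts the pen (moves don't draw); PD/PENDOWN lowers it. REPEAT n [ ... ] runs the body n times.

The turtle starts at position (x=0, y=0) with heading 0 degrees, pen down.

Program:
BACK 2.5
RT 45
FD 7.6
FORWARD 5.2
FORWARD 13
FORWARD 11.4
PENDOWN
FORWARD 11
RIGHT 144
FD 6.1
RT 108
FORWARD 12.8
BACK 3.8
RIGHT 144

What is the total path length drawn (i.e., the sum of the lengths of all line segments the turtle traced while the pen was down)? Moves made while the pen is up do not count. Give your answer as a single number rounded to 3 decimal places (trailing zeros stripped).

Answer: 73.4

Derivation:
Executing turtle program step by step:
Start: pos=(0,0), heading=0, pen down
BK 2.5: (0,0) -> (-2.5,0) [heading=0, draw]
RT 45: heading 0 -> 315
FD 7.6: (-2.5,0) -> (2.874,-5.374) [heading=315, draw]
FD 5.2: (2.874,-5.374) -> (6.551,-9.051) [heading=315, draw]
FD 13: (6.551,-9.051) -> (15.743,-18.243) [heading=315, draw]
FD 11.4: (15.743,-18.243) -> (23.804,-26.304) [heading=315, draw]
PD: pen down
FD 11: (23.804,-26.304) -> (31.583,-34.083) [heading=315, draw]
RT 144: heading 315 -> 171
FD 6.1: (31.583,-34.083) -> (25.558,-33.128) [heading=171, draw]
RT 108: heading 171 -> 63
FD 12.8: (25.558,-33.128) -> (31.369,-21.723) [heading=63, draw]
BK 3.8: (31.369,-21.723) -> (29.644,-25.109) [heading=63, draw]
RT 144: heading 63 -> 279
Final: pos=(29.644,-25.109), heading=279, 9 segment(s) drawn

Segment lengths:
  seg 1: (0,0) -> (-2.5,0), length = 2.5
  seg 2: (-2.5,0) -> (2.874,-5.374), length = 7.6
  seg 3: (2.874,-5.374) -> (6.551,-9.051), length = 5.2
  seg 4: (6.551,-9.051) -> (15.743,-18.243), length = 13
  seg 5: (15.743,-18.243) -> (23.804,-26.304), length = 11.4
  seg 6: (23.804,-26.304) -> (31.583,-34.083), length = 11
  seg 7: (31.583,-34.083) -> (25.558,-33.128), length = 6.1
  seg 8: (25.558,-33.128) -> (31.369,-21.723), length = 12.8
  seg 9: (31.369,-21.723) -> (29.644,-25.109), length = 3.8
Total = 73.4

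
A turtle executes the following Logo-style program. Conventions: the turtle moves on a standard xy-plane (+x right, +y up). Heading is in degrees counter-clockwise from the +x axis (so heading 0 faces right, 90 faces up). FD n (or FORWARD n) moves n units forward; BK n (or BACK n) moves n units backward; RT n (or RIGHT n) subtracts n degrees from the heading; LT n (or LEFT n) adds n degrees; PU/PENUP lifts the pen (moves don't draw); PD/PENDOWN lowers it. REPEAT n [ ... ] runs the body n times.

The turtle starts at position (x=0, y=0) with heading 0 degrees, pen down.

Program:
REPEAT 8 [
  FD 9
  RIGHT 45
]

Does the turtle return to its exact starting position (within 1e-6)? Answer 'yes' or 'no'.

Answer: yes

Derivation:
Executing turtle program step by step:
Start: pos=(0,0), heading=0, pen down
REPEAT 8 [
  -- iteration 1/8 --
  FD 9: (0,0) -> (9,0) [heading=0, draw]
  RT 45: heading 0 -> 315
  -- iteration 2/8 --
  FD 9: (9,0) -> (15.364,-6.364) [heading=315, draw]
  RT 45: heading 315 -> 270
  -- iteration 3/8 --
  FD 9: (15.364,-6.364) -> (15.364,-15.364) [heading=270, draw]
  RT 45: heading 270 -> 225
  -- iteration 4/8 --
  FD 9: (15.364,-15.364) -> (9,-21.728) [heading=225, draw]
  RT 45: heading 225 -> 180
  -- iteration 5/8 --
  FD 9: (9,-21.728) -> (0,-21.728) [heading=180, draw]
  RT 45: heading 180 -> 135
  -- iteration 6/8 --
  FD 9: (0,-21.728) -> (-6.364,-15.364) [heading=135, draw]
  RT 45: heading 135 -> 90
  -- iteration 7/8 --
  FD 9: (-6.364,-15.364) -> (-6.364,-6.364) [heading=90, draw]
  RT 45: heading 90 -> 45
  -- iteration 8/8 --
  FD 9: (-6.364,-6.364) -> (0,0) [heading=45, draw]
  RT 45: heading 45 -> 0
]
Final: pos=(0,0), heading=0, 8 segment(s) drawn

Start position: (0, 0)
Final position: (0, 0)
Distance = 0; < 1e-6 -> CLOSED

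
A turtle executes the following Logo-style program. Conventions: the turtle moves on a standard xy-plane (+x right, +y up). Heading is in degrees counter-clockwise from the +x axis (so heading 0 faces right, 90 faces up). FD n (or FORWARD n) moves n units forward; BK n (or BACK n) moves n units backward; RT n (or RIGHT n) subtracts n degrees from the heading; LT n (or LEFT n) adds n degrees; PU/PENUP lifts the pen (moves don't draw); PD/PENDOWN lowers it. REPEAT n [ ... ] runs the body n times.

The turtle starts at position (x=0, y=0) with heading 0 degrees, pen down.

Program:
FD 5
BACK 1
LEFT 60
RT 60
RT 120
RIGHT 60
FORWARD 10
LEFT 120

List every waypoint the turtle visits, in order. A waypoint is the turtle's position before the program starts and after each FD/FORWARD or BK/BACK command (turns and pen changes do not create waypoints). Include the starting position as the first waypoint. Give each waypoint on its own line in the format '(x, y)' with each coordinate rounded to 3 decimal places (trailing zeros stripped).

Answer: (0, 0)
(5, 0)
(4, 0)
(-6, 0)

Derivation:
Executing turtle program step by step:
Start: pos=(0,0), heading=0, pen down
FD 5: (0,0) -> (5,0) [heading=0, draw]
BK 1: (5,0) -> (4,0) [heading=0, draw]
LT 60: heading 0 -> 60
RT 60: heading 60 -> 0
RT 120: heading 0 -> 240
RT 60: heading 240 -> 180
FD 10: (4,0) -> (-6,0) [heading=180, draw]
LT 120: heading 180 -> 300
Final: pos=(-6,0), heading=300, 3 segment(s) drawn
Waypoints (4 total):
(0, 0)
(5, 0)
(4, 0)
(-6, 0)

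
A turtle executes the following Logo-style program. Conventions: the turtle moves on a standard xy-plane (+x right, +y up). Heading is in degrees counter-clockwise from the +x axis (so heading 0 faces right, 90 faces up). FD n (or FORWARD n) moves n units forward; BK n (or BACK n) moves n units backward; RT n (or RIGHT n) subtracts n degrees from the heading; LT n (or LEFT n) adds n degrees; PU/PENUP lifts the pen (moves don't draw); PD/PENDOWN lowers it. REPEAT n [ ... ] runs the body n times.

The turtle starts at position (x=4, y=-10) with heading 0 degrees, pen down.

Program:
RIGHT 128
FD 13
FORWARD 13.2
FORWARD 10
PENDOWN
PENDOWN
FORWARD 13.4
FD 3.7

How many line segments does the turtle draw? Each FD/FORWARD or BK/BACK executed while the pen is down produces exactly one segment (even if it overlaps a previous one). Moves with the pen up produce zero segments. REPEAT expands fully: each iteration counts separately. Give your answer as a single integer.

Answer: 5

Derivation:
Executing turtle program step by step:
Start: pos=(4,-10), heading=0, pen down
RT 128: heading 0 -> 232
FD 13: (4,-10) -> (-4.004,-20.244) [heading=232, draw]
FD 13.2: (-4.004,-20.244) -> (-12.13,-30.646) [heading=232, draw]
FD 10: (-12.13,-30.646) -> (-18.287,-38.526) [heading=232, draw]
PD: pen down
PD: pen down
FD 13.4: (-18.287,-38.526) -> (-26.537,-49.085) [heading=232, draw]
FD 3.7: (-26.537,-49.085) -> (-28.815,-52.001) [heading=232, draw]
Final: pos=(-28.815,-52.001), heading=232, 5 segment(s) drawn
Segments drawn: 5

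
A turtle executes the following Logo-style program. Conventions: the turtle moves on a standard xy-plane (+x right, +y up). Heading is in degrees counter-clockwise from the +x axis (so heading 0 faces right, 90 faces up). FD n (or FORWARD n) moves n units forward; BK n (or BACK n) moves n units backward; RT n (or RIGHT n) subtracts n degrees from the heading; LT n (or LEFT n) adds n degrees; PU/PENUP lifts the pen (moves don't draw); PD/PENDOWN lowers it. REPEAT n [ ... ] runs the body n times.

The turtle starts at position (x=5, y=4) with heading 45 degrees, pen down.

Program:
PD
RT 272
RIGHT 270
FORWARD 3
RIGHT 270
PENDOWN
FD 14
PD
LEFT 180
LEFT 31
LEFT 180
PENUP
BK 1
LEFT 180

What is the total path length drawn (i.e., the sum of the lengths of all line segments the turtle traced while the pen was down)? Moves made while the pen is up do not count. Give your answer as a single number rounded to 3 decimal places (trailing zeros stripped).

Answer: 17

Derivation:
Executing turtle program step by step:
Start: pos=(5,4), heading=45, pen down
PD: pen down
RT 272: heading 45 -> 133
RT 270: heading 133 -> 223
FD 3: (5,4) -> (2.806,1.954) [heading=223, draw]
RT 270: heading 223 -> 313
PD: pen down
FD 14: (2.806,1.954) -> (12.354,-8.285) [heading=313, draw]
PD: pen down
LT 180: heading 313 -> 133
LT 31: heading 133 -> 164
LT 180: heading 164 -> 344
PU: pen up
BK 1: (12.354,-8.285) -> (11.393,-8.009) [heading=344, move]
LT 180: heading 344 -> 164
Final: pos=(11.393,-8.009), heading=164, 2 segment(s) drawn

Segment lengths:
  seg 1: (5,4) -> (2.806,1.954), length = 3
  seg 2: (2.806,1.954) -> (12.354,-8.285), length = 14
Total = 17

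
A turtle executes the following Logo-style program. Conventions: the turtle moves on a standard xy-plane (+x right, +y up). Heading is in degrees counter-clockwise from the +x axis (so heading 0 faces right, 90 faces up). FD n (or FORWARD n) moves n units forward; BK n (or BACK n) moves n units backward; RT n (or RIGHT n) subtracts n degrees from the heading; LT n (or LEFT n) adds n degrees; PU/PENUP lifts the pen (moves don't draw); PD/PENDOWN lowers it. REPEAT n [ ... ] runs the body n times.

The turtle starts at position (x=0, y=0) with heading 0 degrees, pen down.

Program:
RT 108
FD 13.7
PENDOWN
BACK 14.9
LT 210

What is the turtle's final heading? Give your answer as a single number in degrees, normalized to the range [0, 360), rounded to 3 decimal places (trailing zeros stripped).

Answer: 102

Derivation:
Executing turtle program step by step:
Start: pos=(0,0), heading=0, pen down
RT 108: heading 0 -> 252
FD 13.7: (0,0) -> (-4.234,-13.029) [heading=252, draw]
PD: pen down
BK 14.9: (-4.234,-13.029) -> (0.371,1.141) [heading=252, draw]
LT 210: heading 252 -> 102
Final: pos=(0.371,1.141), heading=102, 2 segment(s) drawn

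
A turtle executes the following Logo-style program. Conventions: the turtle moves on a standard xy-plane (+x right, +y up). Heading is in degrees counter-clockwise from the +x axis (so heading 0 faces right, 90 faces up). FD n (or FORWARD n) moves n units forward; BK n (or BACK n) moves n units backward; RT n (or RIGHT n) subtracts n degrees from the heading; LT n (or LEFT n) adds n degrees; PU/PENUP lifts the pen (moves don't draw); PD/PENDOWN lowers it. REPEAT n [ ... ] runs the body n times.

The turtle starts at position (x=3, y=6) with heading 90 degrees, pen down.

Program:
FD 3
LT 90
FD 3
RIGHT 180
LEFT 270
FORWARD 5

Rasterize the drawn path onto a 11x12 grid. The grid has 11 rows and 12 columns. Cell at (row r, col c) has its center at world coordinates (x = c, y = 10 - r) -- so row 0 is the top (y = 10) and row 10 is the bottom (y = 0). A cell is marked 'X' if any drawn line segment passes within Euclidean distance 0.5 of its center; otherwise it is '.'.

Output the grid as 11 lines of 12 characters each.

Answer: ............
XXXX........
X..X........
X..X........
X..X........
X...........
X...........
............
............
............
............

Derivation:
Segment 0: (3,6) -> (3,9)
Segment 1: (3,9) -> (0,9)
Segment 2: (0,9) -> (-0,4)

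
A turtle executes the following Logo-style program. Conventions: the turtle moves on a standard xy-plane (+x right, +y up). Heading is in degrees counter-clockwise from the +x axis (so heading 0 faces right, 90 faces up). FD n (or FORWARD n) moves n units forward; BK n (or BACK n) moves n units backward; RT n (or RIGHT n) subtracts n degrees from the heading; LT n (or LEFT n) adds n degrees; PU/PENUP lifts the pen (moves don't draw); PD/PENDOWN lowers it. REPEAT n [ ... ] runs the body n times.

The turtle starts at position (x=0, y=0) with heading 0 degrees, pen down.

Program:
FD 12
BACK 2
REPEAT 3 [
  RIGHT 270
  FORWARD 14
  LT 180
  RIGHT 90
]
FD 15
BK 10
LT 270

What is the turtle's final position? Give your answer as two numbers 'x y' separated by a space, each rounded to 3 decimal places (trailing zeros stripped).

Executing turtle program step by step:
Start: pos=(0,0), heading=0, pen down
FD 12: (0,0) -> (12,0) [heading=0, draw]
BK 2: (12,0) -> (10,0) [heading=0, draw]
REPEAT 3 [
  -- iteration 1/3 --
  RT 270: heading 0 -> 90
  FD 14: (10,0) -> (10,14) [heading=90, draw]
  LT 180: heading 90 -> 270
  RT 90: heading 270 -> 180
  -- iteration 2/3 --
  RT 270: heading 180 -> 270
  FD 14: (10,14) -> (10,0) [heading=270, draw]
  LT 180: heading 270 -> 90
  RT 90: heading 90 -> 0
  -- iteration 3/3 --
  RT 270: heading 0 -> 90
  FD 14: (10,0) -> (10,14) [heading=90, draw]
  LT 180: heading 90 -> 270
  RT 90: heading 270 -> 180
]
FD 15: (10,14) -> (-5,14) [heading=180, draw]
BK 10: (-5,14) -> (5,14) [heading=180, draw]
LT 270: heading 180 -> 90
Final: pos=(5,14), heading=90, 7 segment(s) drawn

Answer: 5 14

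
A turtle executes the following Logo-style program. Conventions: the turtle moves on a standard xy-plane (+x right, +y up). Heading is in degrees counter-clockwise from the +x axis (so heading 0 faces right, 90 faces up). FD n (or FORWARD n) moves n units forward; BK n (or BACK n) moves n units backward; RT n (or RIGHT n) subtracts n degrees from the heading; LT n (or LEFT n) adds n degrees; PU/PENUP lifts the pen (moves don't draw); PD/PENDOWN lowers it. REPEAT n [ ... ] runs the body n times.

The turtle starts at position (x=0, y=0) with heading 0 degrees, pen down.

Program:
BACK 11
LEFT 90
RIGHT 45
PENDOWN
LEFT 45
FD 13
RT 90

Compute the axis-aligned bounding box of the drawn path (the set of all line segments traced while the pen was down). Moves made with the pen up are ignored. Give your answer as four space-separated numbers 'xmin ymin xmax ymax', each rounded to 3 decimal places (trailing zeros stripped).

Executing turtle program step by step:
Start: pos=(0,0), heading=0, pen down
BK 11: (0,0) -> (-11,0) [heading=0, draw]
LT 90: heading 0 -> 90
RT 45: heading 90 -> 45
PD: pen down
LT 45: heading 45 -> 90
FD 13: (-11,0) -> (-11,13) [heading=90, draw]
RT 90: heading 90 -> 0
Final: pos=(-11,13), heading=0, 2 segment(s) drawn

Segment endpoints: x in {-11, 0}, y in {0, 13}
xmin=-11, ymin=0, xmax=0, ymax=13

Answer: -11 0 0 13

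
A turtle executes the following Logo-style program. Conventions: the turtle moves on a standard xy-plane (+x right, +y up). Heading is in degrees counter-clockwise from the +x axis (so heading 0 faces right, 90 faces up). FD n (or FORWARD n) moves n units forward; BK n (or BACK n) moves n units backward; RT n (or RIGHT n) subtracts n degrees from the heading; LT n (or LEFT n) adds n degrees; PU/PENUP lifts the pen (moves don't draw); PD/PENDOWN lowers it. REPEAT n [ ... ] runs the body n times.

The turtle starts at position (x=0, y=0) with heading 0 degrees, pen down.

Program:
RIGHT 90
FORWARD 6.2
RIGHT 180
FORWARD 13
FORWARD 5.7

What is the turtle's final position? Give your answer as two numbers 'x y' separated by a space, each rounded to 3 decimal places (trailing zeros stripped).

Executing turtle program step by step:
Start: pos=(0,0), heading=0, pen down
RT 90: heading 0 -> 270
FD 6.2: (0,0) -> (0,-6.2) [heading=270, draw]
RT 180: heading 270 -> 90
FD 13: (0,-6.2) -> (0,6.8) [heading=90, draw]
FD 5.7: (0,6.8) -> (0,12.5) [heading=90, draw]
Final: pos=(0,12.5), heading=90, 3 segment(s) drawn

Answer: 0 12.5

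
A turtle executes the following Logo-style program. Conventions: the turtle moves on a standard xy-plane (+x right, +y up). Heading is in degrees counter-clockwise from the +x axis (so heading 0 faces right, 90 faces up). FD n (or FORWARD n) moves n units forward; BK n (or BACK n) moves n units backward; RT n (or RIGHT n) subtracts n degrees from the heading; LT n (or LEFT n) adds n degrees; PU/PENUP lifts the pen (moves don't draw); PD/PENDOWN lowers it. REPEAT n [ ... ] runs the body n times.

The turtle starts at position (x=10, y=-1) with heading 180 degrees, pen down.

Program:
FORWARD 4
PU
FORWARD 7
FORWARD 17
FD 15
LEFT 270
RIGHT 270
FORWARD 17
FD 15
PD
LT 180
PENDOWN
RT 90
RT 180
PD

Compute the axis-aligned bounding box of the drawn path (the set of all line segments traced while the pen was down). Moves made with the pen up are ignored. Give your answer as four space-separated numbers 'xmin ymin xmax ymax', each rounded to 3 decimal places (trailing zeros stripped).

Answer: 6 -1 10 -1

Derivation:
Executing turtle program step by step:
Start: pos=(10,-1), heading=180, pen down
FD 4: (10,-1) -> (6,-1) [heading=180, draw]
PU: pen up
FD 7: (6,-1) -> (-1,-1) [heading=180, move]
FD 17: (-1,-1) -> (-18,-1) [heading=180, move]
FD 15: (-18,-1) -> (-33,-1) [heading=180, move]
LT 270: heading 180 -> 90
RT 270: heading 90 -> 180
FD 17: (-33,-1) -> (-50,-1) [heading=180, move]
FD 15: (-50,-1) -> (-65,-1) [heading=180, move]
PD: pen down
LT 180: heading 180 -> 0
PD: pen down
RT 90: heading 0 -> 270
RT 180: heading 270 -> 90
PD: pen down
Final: pos=(-65,-1), heading=90, 1 segment(s) drawn

Segment endpoints: x in {6, 10}, y in {-1, -1}
xmin=6, ymin=-1, xmax=10, ymax=-1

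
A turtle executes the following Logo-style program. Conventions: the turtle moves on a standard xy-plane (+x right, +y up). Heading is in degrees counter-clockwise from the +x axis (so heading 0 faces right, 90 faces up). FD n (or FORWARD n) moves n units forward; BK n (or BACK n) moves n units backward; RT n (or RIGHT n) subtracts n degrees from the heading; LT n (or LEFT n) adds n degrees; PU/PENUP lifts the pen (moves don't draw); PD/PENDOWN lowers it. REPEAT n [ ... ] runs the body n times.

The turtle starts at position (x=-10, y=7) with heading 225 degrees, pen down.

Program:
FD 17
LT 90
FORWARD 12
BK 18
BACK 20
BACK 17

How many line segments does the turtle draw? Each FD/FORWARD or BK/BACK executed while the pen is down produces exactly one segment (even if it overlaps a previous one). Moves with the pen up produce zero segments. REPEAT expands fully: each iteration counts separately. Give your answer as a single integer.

Executing turtle program step by step:
Start: pos=(-10,7), heading=225, pen down
FD 17: (-10,7) -> (-22.021,-5.021) [heading=225, draw]
LT 90: heading 225 -> 315
FD 12: (-22.021,-5.021) -> (-13.536,-13.506) [heading=315, draw]
BK 18: (-13.536,-13.506) -> (-26.263,-0.778) [heading=315, draw]
BK 20: (-26.263,-0.778) -> (-40.406,13.364) [heading=315, draw]
BK 17: (-40.406,13.364) -> (-52.426,25.385) [heading=315, draw]
Final: pos=(-52.426,25.385), heading=315, 5 segment(s) drawn
Segments drawn: 5

Answer: 5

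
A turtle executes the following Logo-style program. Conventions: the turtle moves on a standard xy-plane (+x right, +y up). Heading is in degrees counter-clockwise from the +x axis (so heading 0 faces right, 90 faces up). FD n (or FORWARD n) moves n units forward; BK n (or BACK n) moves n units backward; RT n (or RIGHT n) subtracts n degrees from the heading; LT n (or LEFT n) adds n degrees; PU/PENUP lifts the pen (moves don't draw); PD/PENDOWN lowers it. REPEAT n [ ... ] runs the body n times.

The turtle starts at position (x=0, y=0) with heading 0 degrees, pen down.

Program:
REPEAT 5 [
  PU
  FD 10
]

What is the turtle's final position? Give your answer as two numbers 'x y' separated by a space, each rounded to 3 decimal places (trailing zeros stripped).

Answer: 50 0

Derivation:
Executing turtle program step by step:
Start: pos=(0,0), heading=0, pen down
REPEAT 5 [
  -- iteration 1/5 --
  PU: pen up
  FD 10: (0,0) -> (10,0) [heading=0, move]
  -- iteration 2/5 --
  PU: pen up
  FD 10: (10,0) -> (20,0) [heading=0, move]
  -- iteration 3/5 --
  PU: pen up
  FD 10: (20,0) -> (30,0) [heading=0, move]
  -- iteration 4/5 --
  PU: pen up
  FD 10: (30,0) -> (40,0) [heading=0, move]
  -- iteration 5/5 --
  PU: pen up
  FD 10: (40,0) -> (50,0) [heading=0, move]
]
Final: pos=(50,0), heading=0, 0 segment(s) drawn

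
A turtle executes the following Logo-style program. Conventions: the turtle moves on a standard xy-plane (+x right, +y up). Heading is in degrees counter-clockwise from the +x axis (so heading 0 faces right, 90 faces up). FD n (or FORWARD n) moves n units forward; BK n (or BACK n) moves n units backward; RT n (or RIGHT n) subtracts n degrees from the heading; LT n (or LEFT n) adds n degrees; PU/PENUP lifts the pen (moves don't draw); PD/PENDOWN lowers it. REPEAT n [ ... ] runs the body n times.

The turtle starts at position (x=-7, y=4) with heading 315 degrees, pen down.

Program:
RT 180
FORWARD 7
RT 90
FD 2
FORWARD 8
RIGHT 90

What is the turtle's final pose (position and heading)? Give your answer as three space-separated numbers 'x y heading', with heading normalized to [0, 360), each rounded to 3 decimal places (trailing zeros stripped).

Executing turtle program step by step:
Start: pos=(-7,4), heading=315, pen down
RT 180: heading 315 -> 135
FD 7: (-7,4) -> (-11.95,8.95) [heading=135, draw]
RT 90: heading 135 -> 45
FD 2: (-11.95,8.95) -> (-10.536,10.364) [heading=45, draw]
FD 8: (-10.536,10.364) -> (-4.879,16.021) [heading=45, draw]
RT 90: heading 45 -> 315
Final: pos=(-4.879,16.021), heading=315, 3 segment(s) drawn

Answer: -4.879 16.021 315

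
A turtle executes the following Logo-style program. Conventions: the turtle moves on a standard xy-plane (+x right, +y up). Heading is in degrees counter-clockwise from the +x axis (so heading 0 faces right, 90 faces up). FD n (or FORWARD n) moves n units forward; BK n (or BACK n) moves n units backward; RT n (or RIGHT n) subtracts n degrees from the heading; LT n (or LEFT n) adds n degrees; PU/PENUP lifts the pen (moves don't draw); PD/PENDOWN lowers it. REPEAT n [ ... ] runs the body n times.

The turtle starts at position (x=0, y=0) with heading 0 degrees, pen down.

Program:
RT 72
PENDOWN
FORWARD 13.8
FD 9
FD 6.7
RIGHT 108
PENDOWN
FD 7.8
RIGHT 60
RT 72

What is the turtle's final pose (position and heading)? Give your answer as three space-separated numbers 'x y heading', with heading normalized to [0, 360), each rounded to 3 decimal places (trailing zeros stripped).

Executing turtle program step by step:
Start: pos=(0,0), heading=0, pen down
RT 72: heading 0 -> 288
PD: pen down
FD 13.8: (0,0) -> (4.264,-13.125) [heading=288, draw]
FD 9: (4.264,-13.125) -> (7.046,-21.684) [heading=288, draw]
FD 6.7: (7.046,-21.684) -> (9.116,-28.056) [heading=288, draw]
RT 108: heading 288 -> 180
PD: pen down
FD 7.8: (9.116,-28.056) -> (1.316,-28.056) [heading=180, draw]
RT 60: heading 180 -> 120
RT 72: heading 120 -> 48
Final: pos=(1.316,-28.056), heading=48, 4 segment(s) drawn

Answer: 1.316 -28.056 48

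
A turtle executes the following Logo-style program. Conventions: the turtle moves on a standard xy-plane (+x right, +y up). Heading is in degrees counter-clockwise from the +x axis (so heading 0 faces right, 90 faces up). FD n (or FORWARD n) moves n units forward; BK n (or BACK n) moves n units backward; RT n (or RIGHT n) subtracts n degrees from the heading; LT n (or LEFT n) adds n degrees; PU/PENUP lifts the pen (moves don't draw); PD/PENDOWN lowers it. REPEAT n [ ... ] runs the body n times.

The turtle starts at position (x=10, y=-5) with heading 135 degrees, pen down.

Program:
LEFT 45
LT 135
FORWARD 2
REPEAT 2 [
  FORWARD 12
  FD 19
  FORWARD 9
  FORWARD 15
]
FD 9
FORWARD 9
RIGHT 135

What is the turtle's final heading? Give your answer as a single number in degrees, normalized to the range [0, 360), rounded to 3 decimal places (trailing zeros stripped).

Answer: 180

Derivation:
Executing turtle program step by step:
Start: pos=(10,-5), heading=135, pen down
LT 45: heading 135 -> 180
LT 135: heading 180 -> 315
FD 2: (10,-5) -> (11.414,-6.414) [heading=315, draw]
REPEAT 2 [
  -- iteration 1/2 --
  FD 12: (11.414,-6.414) -> (19.899,-14.899) [heading=315, draw]
  FD 19: (19.899,-14.899) -> (33.335,-28.335) [heading=315, draw]
  FD 9: (33.335,-28.335) -> (39.698,-34.698) [heading=315, draw]
  FD 15: (39.698,-34.698) -> (50.305,-45.305) [heading=315, draw]
  -- iteration 2/2 --
  FD 12: (50.305,-45.305) -> (58.79,-53.79) [heading=315, draw]
  FD 19: (58.79,-53.79) -> (72.225,-67.225) [heading=315, draw]
  FD 9: (72.225,-67.225) -> (78.589,-73.589) [heading=315, draw]
  FD 15: (78.589,-73.589) -> (89.196,-84.196) [heading=315, draw]
]
FD 9: (89.196,-84.196) -> (95.56,-90.56) [heading=315, draw]
FD 9: (95.56,-90.56) -> (101.924,-96.924) [heading=315, draw]
RT 135: heading 315 -> 180
Final: pos=(101.924,-96.924), heading=180, 11 segment(s) drawn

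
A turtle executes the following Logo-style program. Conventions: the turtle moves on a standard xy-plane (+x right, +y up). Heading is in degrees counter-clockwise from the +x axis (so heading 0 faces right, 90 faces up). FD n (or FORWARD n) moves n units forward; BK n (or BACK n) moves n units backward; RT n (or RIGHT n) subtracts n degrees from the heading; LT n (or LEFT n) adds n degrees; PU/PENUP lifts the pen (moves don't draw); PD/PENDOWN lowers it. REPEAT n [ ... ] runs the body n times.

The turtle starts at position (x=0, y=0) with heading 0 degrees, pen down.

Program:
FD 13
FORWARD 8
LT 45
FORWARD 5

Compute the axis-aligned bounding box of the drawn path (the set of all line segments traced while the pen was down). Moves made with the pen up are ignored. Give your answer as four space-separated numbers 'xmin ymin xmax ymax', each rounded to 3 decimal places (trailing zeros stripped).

Answer: 0 0 24.536 3.536

Derivation:
Executing turtle program step by step:
Start: pos=(0,0), heading=0, pen down
FD 13: (0,0) -> (13,0) [heading=0, draw]
FD 8: (13,0) -> (21,0) [heading=0, draw]
LT 45: heading 0 -> 45
FD 5: (21,0) -> (24.536,3.536) [heading=45, draw]
Final: pos=(24.536,3.536), heading=45, 3 segment(s) drawn

Segment endpoints: x in {0, 13, 21, 24.536}, y in {0, 3.536}
xmin=0, ymin=0, xmax=24.536, ymax=3.536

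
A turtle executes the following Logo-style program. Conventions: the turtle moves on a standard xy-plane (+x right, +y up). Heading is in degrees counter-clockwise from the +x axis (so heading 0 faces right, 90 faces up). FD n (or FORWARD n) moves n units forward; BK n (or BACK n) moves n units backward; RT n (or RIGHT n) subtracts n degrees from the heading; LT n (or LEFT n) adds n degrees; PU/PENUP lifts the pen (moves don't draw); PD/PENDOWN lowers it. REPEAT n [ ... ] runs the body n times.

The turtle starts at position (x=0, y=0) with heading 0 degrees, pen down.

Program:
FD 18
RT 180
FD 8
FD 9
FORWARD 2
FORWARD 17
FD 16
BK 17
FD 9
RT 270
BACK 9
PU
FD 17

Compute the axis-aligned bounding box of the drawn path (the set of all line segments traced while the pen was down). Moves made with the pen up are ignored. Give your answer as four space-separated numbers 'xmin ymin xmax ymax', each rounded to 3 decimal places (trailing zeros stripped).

Executing turtle program step by step:
Start: pos=(0,0), heading=0, pen down
FD 18: (0,0) -> (18,0) [heading=0, draw]
RT 180: heading 0 -> 180
FD 8: (18,0) -> (10,0) [heading=180, draw]
FD 9: (10,0) -> (1,0) [heading=180, draw]
FD 2: (1,0) -> (-1,0) [heading=180, draw]
FD 17: (-1,0) -> (-18,0) [heading=180, draw]
FD 16: (-18,0) -> (-34,0) [heading=180, draw]
BK 17: (-34,0) -> (-17,0) [heading=180, draw]
FD 9: (-17,0) -> (-26,0) [heading=180, draw]
RT 270: heading 180 -> 270
BK 9: (-26,0) -> (-26,9) [heading=270, draw]
PU: pen up
FD 17: (-26,9) -> (-26,-8) [heading=270, move]
Final: pos=(-26,-8), heading=270, 9 segment(s) drawn

Segment endpoints: x in {-34, -26, -26, -18, -17, -1, 0, 1, 10, 18}, y in {0, 0, 0, 0, 0, 0, 0, 0, 9}
xmin=-34, ymin=0, xmax=18, ymax=9

Answer: -34 0 18 9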